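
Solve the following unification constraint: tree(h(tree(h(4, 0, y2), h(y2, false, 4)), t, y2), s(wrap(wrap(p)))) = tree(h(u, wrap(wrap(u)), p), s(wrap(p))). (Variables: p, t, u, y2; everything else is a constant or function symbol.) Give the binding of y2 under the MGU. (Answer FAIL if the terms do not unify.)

Decompose tree/2: h(tree(h(4, 0, y2), h(y2, false, 4)), t, y2) = h(u, wrap(wrap(u)), p),  s(wrap(wrap(p))) = s(wrap(p)).
Decompose h/3: tree(h(4, 0, y2), h(y2, false, 4)) = u,  t = wrap(wrap(u)),  y2 = p.
Bind u := tree(h(4, 0, y2), h(y2, false, 4)); substituting into the one remaining equation that mentions u gives: t = wrap(wrap(tree(h(4, 0, y2), h(y2, false, 4)))).
Bind t := wrap(wrap(tree(h(4, 0, y2), h(y2, false, 4)))); no other remaining equation mentions t.
Bind y2 := p; no other remaining equation mentions y2. Substituting into the earlier bindings gives u := tree(h(4, 0, p), h(p, false, 4)), t := wrap(wrap(tree(h(4, 0, p), h(p, false, 4)))).
Decompose s/1: wrap(wrap(p)) = wrap(p).
Decompose wrap/1: wrap(p) = p.
Occurs check fails: p occurs in wrap(p); the equation p = wrap(p) has no finite solution.

FAIL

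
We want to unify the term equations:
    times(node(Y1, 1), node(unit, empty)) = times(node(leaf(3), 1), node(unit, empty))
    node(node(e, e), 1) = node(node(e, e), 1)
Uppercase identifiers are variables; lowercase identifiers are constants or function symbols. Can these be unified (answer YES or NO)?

Decompose times/2: node(Y1, 1) = node(leaf(3), 1),  node(unit, empty) = node(unit, empty).
Decompose node/2: Y1 = leaf(3),  1 = 1.
Bind Y1 := leaf(3); no other remaining equation mentions Y1.
Delete trivial equation 1 = 1.
Delete trivial equation node(unit, empty) = node(unit, empty).
Delete trivial equation node(node(e, e), 1) = node(node(e, e), 1).
No equations remain and no clash or occurs-check failure arose, so a unifier exists.

YES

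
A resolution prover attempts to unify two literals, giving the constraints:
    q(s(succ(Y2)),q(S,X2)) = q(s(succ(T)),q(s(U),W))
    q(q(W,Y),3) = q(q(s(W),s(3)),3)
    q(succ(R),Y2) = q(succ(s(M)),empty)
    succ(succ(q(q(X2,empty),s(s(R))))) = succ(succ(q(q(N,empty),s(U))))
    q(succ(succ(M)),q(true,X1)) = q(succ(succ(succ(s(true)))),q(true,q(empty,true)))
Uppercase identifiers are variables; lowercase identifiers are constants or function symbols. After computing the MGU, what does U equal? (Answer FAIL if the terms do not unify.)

FAIL

Decompose q/2: s(succ(Y2)) = s(succ(T)),  q(S,X2) = q(s(U),W).
Decompose s/1: succ(Y2) = succ(T).
Decompose succ/1: Y2 = T.
Bind Y2 := T; substituting into the one remaining equation that mentions Y2 gives: q(succ(R),T) = q(succ(s(M)),empty).
Decompose q/2: S = s(U),  X2 = W.
Bind S := s(U); no other remaining equation mentions S.
Bind X2 := W; substituting into the one remaining equation that mentions X2 gives: succ(succ(q(q(W,empty),s(s(R))))) = succ(succ(q(q(N,empty),s(U)))).
Decompose q/2: q(W,Y) = q(s(W),s(3)),  3 = 3.
Decompose q/2: W = s(W),  Y = s(3).
Occurs check fails: W occurs in s(W); the equation W = s(W) has no finite solution.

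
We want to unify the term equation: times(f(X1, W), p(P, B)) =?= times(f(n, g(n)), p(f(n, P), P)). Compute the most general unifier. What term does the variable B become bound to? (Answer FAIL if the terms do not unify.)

Decompose times/2: f(X1, W) =?= f(n, g(n)),  p(P, B) =?= p(f(n, P), P).
Decompose f/2: X1 =?= n,  W =?= g(n).
Bind X1 := n; no other remaining equation mentions X1.
Bind W := g(n); no other remaining equation mentions W.
Decompose p/2: P =?= f(n, P),  B =?= P.
Occurs check fails: P occurs in f(n, P); the equation P =?= f(n, P) has no finite solution.

FAIL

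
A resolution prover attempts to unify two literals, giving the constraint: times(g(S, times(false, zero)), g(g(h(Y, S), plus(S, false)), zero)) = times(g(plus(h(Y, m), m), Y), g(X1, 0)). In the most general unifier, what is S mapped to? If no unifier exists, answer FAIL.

Decompose times/2: g(S, times(false, zero)) = g(plus(h(Y, m), m), Y),  g(g(h(Y, S), plus(S, false)), zero) = g(X1, 0).
Decompose g/2: S = plus(h(Y, m), m),  times(false, zero) = Y.
Bind S := plus(h(Y, m), m); substituting into the one remaining equation that mentions S gives: g(g(h(Y, plus(h(Y, m), m)), plus(plus(h(Y, m), m), false)), zero) = g(X1, 0).
Bind Y := times(false, zero); substituting into the remaining equation gives: g(g(h(times(false, zero), plus(h(times(false, zero), m), m)), plus(plus(h(times(false, zero), m), m), false)), zero) = g(X1, 0). Substituting into the earlier binding gives S := plus(h(times(false, zero), m), m).
Decompose g/2: g(h(times(false, zero), plus(h(times(false, zero), m), m)), plus(plus(h(times(false, zero), m), m), false)) = X1,  zero = 0.
Bind X1 := g(h(times(false, zero), plus(h(times(false, zero), m), m)), plus(plus(h(times(false, zero), m), m), false)); no other remaining equation mentions X1.
Clash: constants zero and 0 differ; no unifier exists.

FAIL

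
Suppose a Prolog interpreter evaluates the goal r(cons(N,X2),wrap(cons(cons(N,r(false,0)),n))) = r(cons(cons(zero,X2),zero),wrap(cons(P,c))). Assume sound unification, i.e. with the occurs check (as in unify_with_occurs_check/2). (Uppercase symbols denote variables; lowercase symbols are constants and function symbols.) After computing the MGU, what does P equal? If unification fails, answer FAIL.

FAIL

Decompose r/2: cons(N,X2) = cons(cons(zero,X2),zero),  wrap(cons(cons(N,r(false,0)),n)) = wrap(cons(P,c)).
Decompose cons/2: N = cons(zero,X2),  X2 = zero.
Bind N := cons(zero,X2); substituting into the one remaining equation that mentions N gives: wrap(cons(cons(cons(zero,X2),r(false,0)),n)) = wrap(cons(P,c)).
Bind X2 := zero; substituting into the remaining equation gives: wrap(cons(cons(cons(zero,zero),r(false,0)),n)) = wrap(cons(P,c)). Substituting into the earlier binding gives N := cons(zero,zero).
Decompose wrap/1: cons(cons(cons(zero,zero),r(false,0)),n) = cons(P,c).
Decompose cons/2: cons(cons(zero,zero),r(false,0)) = P,  n = c.
Bind P := cons(cons(zero,zero),r(false,0)); no other remaining equation mentions P.
Clash: constants n and c differ; no unifier exists.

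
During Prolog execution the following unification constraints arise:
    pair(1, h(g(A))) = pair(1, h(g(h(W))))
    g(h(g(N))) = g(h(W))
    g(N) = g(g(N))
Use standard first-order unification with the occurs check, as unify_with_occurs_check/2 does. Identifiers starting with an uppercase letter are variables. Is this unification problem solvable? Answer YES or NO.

Decompose pair/2: 1 = 1,  h(g(A)) = h(g(h(W))).
Delete trivial equation 1 = 1.
Decompose h/1: g(A) = g(h(W)).
Decompose g/1: A = h(W).
Bind A := h(W); no other remaining equation mentions A.
Decompose g/1: h(g(N)) = h(W).
Decompose h/1: g(N) = W.
Bind W := g(N); no other remaining equation mentions W. Substituting into the earlier binding gives A := h(g(N)).
Decompose g/1: N = g(N).
Occurs check fails: N occurs in g(N); the equation N = g(N) has no finite solution.

NO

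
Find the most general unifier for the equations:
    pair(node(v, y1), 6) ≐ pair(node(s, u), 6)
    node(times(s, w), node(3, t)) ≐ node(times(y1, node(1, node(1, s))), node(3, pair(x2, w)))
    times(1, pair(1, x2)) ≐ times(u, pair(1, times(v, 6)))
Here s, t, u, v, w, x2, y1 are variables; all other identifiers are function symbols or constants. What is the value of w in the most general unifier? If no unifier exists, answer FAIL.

Decompose pair/2: node(v, y1) ≐ node(s, u),  6 ≐ 6.
Decompose node/2: v ≐ s,  y1 ≐ u.
Bind v := s; substituting into the one remaining equation that mentions v gives: times(1, pair(1, x2)) ≐ times(u, pair(1, times(s, 6))).
Bind y1 := u; substituting into the one remaining equation that mentions y1 gives: node(times(s, w), node(3, t)) ≐ node(times(u, node(1, node(1, s))), node(3, pair(x2, w))).
Delete trivial equation 6 ≐ 6.
Decompose node/2: times(s, w) ≐ times(u, node(1, node(1, s))),  node(3, t) ≐ node(3, pair(x2, w)).
Decompose times/2: s ≐ u,  w ≐ node(1, node(1, s)).
Bind s := u; substituting into the 2 remaining equations that mention s gives: w ≐ node(1, node(1, u)),  times(1, pair(1, x2)) ≐ times(u, pair(1, times(u, 6))). Substituting into the earlier binding gives v := u.
Bind w := node(1, node(1, u)); substituting into the one remaining equation that mentions w gives: node(3, t) ≐ node(3, pair(x2, node(1, node(1, u)))).
Decompose node/2: 3 ≐ 3,  t ≐ pair(x2, node(1, node(1, u))).
Delete trivial equation 3 ≐ 3.
Bind t := pair(x2, node(1, node(1, u))); no other remaining equation mentions t.
Decompose times/2: 1 ≐ u,  pair(1, x2) ≐ pair(1, times(u, 6)).
Bind u := 1; substituting into the remaining equation gives: pair(1, x2) ≐ pair(1, times(1, 6)). Substituting into the earlier bindings gives v := 1, y1 := 1, s := 1, w := node(1, node(1, 1)), t := pair(x2, node(1, node(1, 1))).
Decompose pair/2: 1 ≐ 1,  x2 ≐ times(1, 6).
Delete trivial equation 1 ≐ 1.
Bind x2 := times(1, 6). Substituting into the earlier binding gives t := pair(times(1, 6), node(1, node(1, 1))).
MGU = { v -> 1, y1 -> 1, s -> 1, w -> node(1, node(1, 1)), t -> pair(times(1, 6), node(1, node(1, 1))), u -> 1, x2 -> times(1, 6) }, so w -> node(1, node(1, 1)).

node(1, node(1, 1))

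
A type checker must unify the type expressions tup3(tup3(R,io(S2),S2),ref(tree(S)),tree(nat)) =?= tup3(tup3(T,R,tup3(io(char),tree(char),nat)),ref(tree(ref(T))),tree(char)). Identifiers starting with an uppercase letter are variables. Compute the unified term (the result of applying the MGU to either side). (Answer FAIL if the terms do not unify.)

FAIL

Decompose tup3/3: tup3(R,io(S2),S2) =?= tup3(T,R,tup3(io(char),tree(char),nat)),  ref(tree(S)) =?= ref(tree(ref(T))),  tree(nat) =?= tree(char).
Decompose tup3/3: R =?= T,  io(S2) =?= R,  S2 =?= tup3(io(char),tree(char),nat).
Bind R := T; substituting into the one remaining equation that mentions R gives: io(S2) =?= T.
Bind T := io(S2); substituting into the one remaining equation that mentions T gives: ref(tree(S)) =?= ref(tree(ref(io(S2)))). Substituting into the earlier binding gives R := io(S2).
Bind S2 := tup3(io(char),tree(char),nat); substituting into the one remaining equation that mentions S2 gives: ref(tree(S)) =?= ref(tree(ref(io(tup3(io(char),tree(char),nat))))). Substituting into the earlier bindings gives R := io(tup3(io(char),tree(char),nat)), T := io(tup3(io(char),tree(char),nat)).
Decompose ref/1: tree(S) =?= tree(ref(io(tup3(io(char),tree(char),nat)))).
Decompose tree/1: S =?= ref(io(tup3(io(char),tree(char),nat))).
Bind S := ref(io(tup3(io(char),tree(char),nat))); no other remaining equation mentions S.
Decompose tree/1: nat =?= char.
Clash: constants nat and char differ; no unifier exists.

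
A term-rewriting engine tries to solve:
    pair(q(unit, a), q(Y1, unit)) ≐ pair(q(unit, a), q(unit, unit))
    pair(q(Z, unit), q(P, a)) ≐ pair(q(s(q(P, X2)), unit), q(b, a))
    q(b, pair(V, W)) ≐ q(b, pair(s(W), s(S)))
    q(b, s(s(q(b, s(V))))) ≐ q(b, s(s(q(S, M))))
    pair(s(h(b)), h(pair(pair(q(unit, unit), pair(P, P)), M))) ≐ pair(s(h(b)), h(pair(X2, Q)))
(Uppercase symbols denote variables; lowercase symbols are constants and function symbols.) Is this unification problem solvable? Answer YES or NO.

Decompose pair/2: q(unit, a) ≐ q(unit, a),  q(Y1, unit) ≐ q(unit, unit).
Delete trivial equation q(unit, a) ≐ q(unit, a).
Decompose q/2: Y1 ≐ unit,  unit ≐ unit.
Bind Y1 := unit; no other remaining equation mentions Y1.
Delete trivial equation unit ≐ unit.
Decompose pair/2: q(Z, unit) ≐ q(s(q(P, X2)), unit),  q(P, a) ≐ q(b, a).
Decompose q/2: Z ≐ s(q(P, X2)),  unit ≐ unit.
Bind Z := s(q(P, X2)); no other remaining equation mentions Z.
Delete trivial equation unit ≐ unit.
Decompose q/2: P ≐ b,  a ≐ a.
Bind P := b; substituting into the one remaining equation that mentions P gives: pair(s(h(b)), h(pair(pair(q(unit, unit), pair(b, b)), M))) ≐ pair(s(h(b)), h(pair(X2, Q))). Substituting into the earlier binding gives Z := s(q(b, X2)).
Delete trivial equation a ≐ a.
Decompose q/2: b ≐ b,  pair(V, W) ≐ pair(s(W), s(S)).
Delete trivial equation b ≐ b.
Decompose pair/2: V ≐ s(W),  W ≐ s(S).
Bind V := s(W); substituting into the one remaining equation that mentions V gives: q(b, s(s(q(b, s(s(W)))))) ≐ q(b, s(s(q(S, M)))).
Bind W := s(S); substituting into the one remaining equation that mentions W gives: q(b, s(s(q(b, s(s(s(S))))))) ≐ q(b, s(s(q(S, M)))). Substituting into the earlier binding gives V := s(s(S)).
Decompose q/2: b ≐ b,  s(s(q(b, s(s(s(S)))))) ≐ s(s(q(S, M))).
Delete trivial equation b ≐ b.
Decompose s/1: s(q(b, s(s(s(S))))) ≐ s(q(S, M)).
Decompose s/1: q(b, s(s(s(S)))) ≐ q(S, M).
Decompose q/2: b ≐ S,  s(s(s(S))) ≐ M.
Bind S := b; substituting into the one remaining equation that mentions S gives: s(s(s(b))) ≐ M. Substituting into the earlier bindings gives V := s(s(b)), W := s(b).
Bind M := s(s(s(b))); substituting into the remaining equation gives: pair(s(h(b)), h(pair(pair(q(unit, unit), pair(b, b)), s(s(s(b)))))) ≐ pair(s(h(b)), h(pair(X2, Q))).
Decompose pair/2: s(h(b)) ≐ s(h(b)),  h(pair(pair(q(unit, unit), pair(b, b)), s(s(s(b))))) ≐ h(pair(X2, Q)).
Delete trivial equation s(h(b)) ≐ s(h(b)).
Decompose h/1: pair(pair(q(unit, unit), pair(b, b)), s(s(s(b)))) ≐ pair(X2, Q).
Decompose pair/2: pair(q(unit, unit), pair(b, b)) ≐ X2,  s(s(s(b))) ≐ Q.
Bind X2 := pair(q(unit, unit), pair(b, b)); no other remaining equation mentions X2. Substituting into the earlier binding gives Z := s(q(b, pair(q(unit, unit), pair(b, b)))).
Bind Q := s(s(s(b))).
No equations remain and no clash or occurs-check failure arose, so a unifier exists.

YES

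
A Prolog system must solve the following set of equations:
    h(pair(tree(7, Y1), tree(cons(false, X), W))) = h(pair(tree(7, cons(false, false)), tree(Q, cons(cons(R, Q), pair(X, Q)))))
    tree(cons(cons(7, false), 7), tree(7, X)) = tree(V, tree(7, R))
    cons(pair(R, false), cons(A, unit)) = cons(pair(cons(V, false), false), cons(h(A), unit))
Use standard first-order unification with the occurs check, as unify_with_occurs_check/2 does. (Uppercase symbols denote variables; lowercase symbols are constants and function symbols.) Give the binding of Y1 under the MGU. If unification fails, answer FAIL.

FAIL

Decompose h/1: pair(tree(7, Y1), tree(cons(false, X), W)) = pair(tree(7, cons(false, false)), tree(Q, cons(cons(R, Q), pair(X, Q)))).
Decompose pair/2: tree(7, Y1) = tree(7, cons(false, false)),  tree(cons(false, X), W) = tree(Q, cons(cons(R, Q), pair(X, Q))).
Decompose tree/2: 7 = 7,  Y1 = cons(false, false).
Delete trivial equation 7 = 7.
Bind Y1 := cons(false, false); no other remaining equation mentions Y1.
Decompose tree/2: cons(false, X) = Q,  W = cons(cons(R, Q), pair(X, Q)).
Bind Q := cons(false, X); substituting into the one remaining equation that mentions Q gives: W = cons(cons(R, cons(false, X)), pair(X, cons(false, X))).
Bind W := cons(cons(R, cons(false, X)), pair(X, cons(false, X))); no other remaining equation mentions W.
Decompose tree/2: cons(cons(7, false), 7) = V,  tree(7, X) = tree(7, R).
Bind V := cons(cons(7, false), 7); substituting into the one remaining equation that mentions V gives: cons(pair(R, false), cons(A, unit)) = cons(pair(cons(cons(cons(7, false), 7), false), false), cons(h(A), unit)).
Decompose tree/2: 7 = 7,  X = R.
Delete trivial equation 7 = 7.
Bind X := R; no other remaining equation mentions X. Substituting into the earlier bindings gives Q := cons(false, R), W := cons(cons(R, cons(false, R)), pair(R, cons(false, R))).
Decompose cons/2: pair(R, false) = pair(cons(cons(cons(7, false), 7), false), false),  cons(A, unit) = cons(h(A), unit).
Decompose pair/2: R = cons(cons(cons(7, false), 7), false),  false = false.
Bind R := cons(cons(cons(7, false), 7), false); no other remaining equation mentions R. Substituting into the earlier bindings gives Q := cons(false, cons(cons(cons(7, false), 7), false)), W := cons(cons(cons(cons(cons(7, false), 7), false), cons(false, cons(cons(cons(7, false), 7), false))), pair(cons(cons(cons(7, false), 7), false), cons(false, cons(cons(cons(7, false), 7), false)))), X := cons(cons(cons(7, false), 7), false).
Delete trivial equation false = false.
Decompose cons/2: A = h(A),  unit = unit.
Occurs check fails: A occurs in h(A); the equation A = h(A) has no finite solution.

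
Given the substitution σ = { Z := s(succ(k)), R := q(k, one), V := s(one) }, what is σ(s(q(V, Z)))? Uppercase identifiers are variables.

Replace each occurrence of Z with s(succ(k)).
Replace each occurrence of V with s(one).
Result: s(q(s(one), s(succ(k)))).

s(q(s(one), s(succ(k))))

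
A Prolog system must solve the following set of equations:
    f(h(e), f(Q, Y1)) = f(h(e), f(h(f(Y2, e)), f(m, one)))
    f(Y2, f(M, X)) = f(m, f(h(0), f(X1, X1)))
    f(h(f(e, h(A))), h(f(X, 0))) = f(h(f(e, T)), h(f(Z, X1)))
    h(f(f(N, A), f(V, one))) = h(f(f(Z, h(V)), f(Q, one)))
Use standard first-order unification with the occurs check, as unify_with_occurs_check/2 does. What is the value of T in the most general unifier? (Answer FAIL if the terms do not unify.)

h(h(h(f(m, e))))

Decompose f/2: h(e) = h(e),  f(Q, Y1) = f(h(f(Y2, e)), f(m, one)).
Delete trivial equation h(e) = h(e).
Decompose f/2: Q = h(f(Y2, e)),  Y1 = f(m, one).
Bind Q := h(f(Y2, e)); substituting into the one remaining equation that mentions Q gives: h(f(f(N, A), f(V, one))) = h(f(f(Z, h(V)), f(h(f(Y2, e)), one))).
Bind Y1 := f(m, one); no other remaining equation mentions Y1.
Decompose f/2: Y2 = m,  f(M, X) = f(h(0), f(X1, X1)).
Bind Y2 := m; substituting into the one remaining equation that mentions Y2 gives: h(f(f(N, A), f(V, one))) = h(f(f(Z, h(V)), f(h(f(m, e)), one))). Substituting into the earlier binding gives Q := h(f(m, e)).
Decompose f/2: M = h(0),  X = f(X1, X1).
Bind M := h(0); no other remaining equation mentions M.
Bind X := f(X1, X1); substituting into the one remaining equation that mentions X gives: f(h(f(e, h(A))), h(f(f(X1, X1), 0))) = f(h(f(e, T)), h(f(Z, X1))).
Decompose f/2: h(f(e, h(A))) = h(f(e, T)),  h(f(f(X1, X1), 0)) = h(f(Z, X1)).
Decompose h/1: f(e, h(A)) = f(e, T).
Decompose f/2: e = e,  h(A) = T.
Delete trivial equation e = e.
Bind T := h(A); no other remaining equation mentions T.
Decompose h/1: f(f(X1, X1), 0) = f(Z, X1).
Decompose f/2: f(X1, X1) = Z,  0 = X1.
Bind Z := f(X1, X1); substituting into the one remaining equation that mentions Z gives: h(f(f(N, A), f(V, one))) = h(f(f(f(X1, X1), h(V)), f(h(f(m, e)), one))).
Bind X1 := 0; substituting into the remaining equation gives: h(f(f(N, A), f(V, one))) = h(f(f(f(0, 0), h(V)), f(h(f(m, e)), one))). Substituting into the earlier bindings gives X := f(0, 0), Z := f(0, 0).
Decompose h/1: f(f(N, A), f(V, one)) = f(f(f(0, 0), h(V)), f(h(f(m, e)), one)).
Decompose f/2: f(N, A) = f(f(0, 0), h(V)),  f(V, one) = f(h(f(m, e)), one).
Decompose f/2: N = f(0, 0),  A = h(V).
Bind N := f(0, 0); no other remaining equation mentions N.
Bind A := h(V); no other remaining equation mentions A. Substituting into the earlier binding gives T := h(h(V)).
Decompose f/2: V = h(f(m, e)),  one = one.
Bind V := h(f(m, e)); no other remaining equation mentions V. Substituting into the earlier bindings gives T := h(h(h(f(m, e)))), A := h(h(f(m, e))).
Delete trivial equation one = one.
MGU = { Q = h(f(m, e)), Y1 = f(m, one), Y2 = m, M = h(0), X = f(0, 0), T = h(h(h(f(m, e)))), Z = f(0, 0), X1 = 0, N = f(0, 0), A = h(h(f(m, e))), V = h(f(m, e)) }, so T = h(h(h(f(m, e)))).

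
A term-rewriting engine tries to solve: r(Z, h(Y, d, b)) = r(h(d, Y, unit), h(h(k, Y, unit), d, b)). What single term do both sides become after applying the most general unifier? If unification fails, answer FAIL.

Decompose r/2: Z = h(d, Y, unit),  h(Y, d, b) = h(h(k, Y, unit), d, b).
Bind Z := h(d, Y, unit); no other remaining equation mentions Z.
Decompose h/3: Y = h(k, Y, unit),  d = d,  b = b.
Occurs check fails: Y occurs in h(k, Y, unit); the equation Y = h(k, Y, unit) has no finite solution.

FAIL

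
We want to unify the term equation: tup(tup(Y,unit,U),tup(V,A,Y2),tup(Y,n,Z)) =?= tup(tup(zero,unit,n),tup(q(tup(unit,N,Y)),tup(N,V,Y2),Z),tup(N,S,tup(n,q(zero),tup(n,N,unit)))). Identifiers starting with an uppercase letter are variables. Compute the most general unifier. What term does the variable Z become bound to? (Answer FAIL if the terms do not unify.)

Decompose tup/3: tup(Y,unit,U) =?= tup(zero,unit,n),  tup(V,A,Y2) =?= tup(q(tup(unit,N,Y)),tup(N,V,Y2),Z),  tup(Y,n,Z) =?= tup(N,S,tup(n,q(zero),tup(n,N,unit))).
Decompose tup/3: Y =?= zero,  unit =?= unit,  U =?= n.
Bind Y := zero; substituting into the 2 remaining equations that mention Y gives: tup(V,A,Y2) =?= tup(q(tup(unit,N,zero)),tup(N,V,Y2),Z),  tup(zero,n,Z) =?= tup(N,S,tup(n,q(zero),tup(n,N,unit))).
Delete trivial equation unit =?= unit.
Bind U := n; no other remaining equation mentions U.
Decompose tup/3: V =?= q(tup(unit,N,zero)),  A =?= tup(N,V,Y2),  Y2 =?= Z.
Bind V := q(tup(unit,N,zero)); substituting into the one remaining equation that mentions V gives: A =?= tup(N,q(tup(unit,N,zero)),Y2).
Bind A := tup(N,q(tup(unit,N,zero)),Y2); no other remaining equation mentions A.
Bind Y2 := Z; no other remaining equation mentions Y2. Substituting into the earlier binding gives A := tup(N,q(tup(unit,N,zero)),Z).
Decompose tup/3: zero =?= N,  n =?= S,  Z =?= tup(n,q(zero),tup(n,N,unit)).
Bind N := zero; substituting into the one remaining equation that mentions N gives: Z =?= tup(n,q(zero),tup(n,zero,unit)). Substituting into the earlier bindings gives V := q(tup(unit,zero,zero)), A := tup(zero,q(tup(unit,zero,zero)),Z).
Bind S := n; no other remaining equation mentions S.
Bind Z := tup(n,q(zero),tup(n,zero,unit)). Substituting into the earlier bindings gives A := tup(zero,q(tup(unit,zero,zero)),tup(n,q(zero),tup(n,zero,unit))), Y2 := tup(n,q(zero),tup(n,zero,unit)).
MGU = { Y -> zero, U -> n, V -> q(tup(unit,zero,zero)), A -> tup(zero,q(tup(unit,zero,zero)),tup(n,q(zero),tup(n,zero,unit))), Y2 -> tup(n,q(zero),tup(n,zero,unit)), N -> zero, S -> n, Z -> tup(n,q(zero),tup(n,zero,unit)) }, so Z -> tup(n,q(zero),tup(n,zero,unit)).

tup(n,q(zero),tup(n,zero,unit))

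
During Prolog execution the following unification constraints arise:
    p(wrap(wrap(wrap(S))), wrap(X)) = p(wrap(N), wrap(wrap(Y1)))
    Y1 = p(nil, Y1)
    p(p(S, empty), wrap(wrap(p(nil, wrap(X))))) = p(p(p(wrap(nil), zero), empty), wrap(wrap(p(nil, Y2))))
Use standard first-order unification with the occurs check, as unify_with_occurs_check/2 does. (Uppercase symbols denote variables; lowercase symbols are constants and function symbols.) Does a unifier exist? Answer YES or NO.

NO

Decompose p/2: wrap(wrap(wrap(S))) = wrap(N),  wrap(X) = wrap(wrap(Y1)).
Decompose wrap/1: wrap(wrap(S)) = N.
Bind N := wrap(wrap(S)); no other remaining equation mentions N.
Decompose wrap/1: X = wrap(Y1).
Bind X := wrap(Y1); substituting into the one remaining equation that mentions X gives: p(p(S, empty), wrap(wrap(p(nil, wrap(wrap(Y1)))))) = p(p(p(wrap(nil), zero), empty), wrap(wrap(p(nil, Y2)))).
Occurs check fails: Y1 occurs in p(nil, Y1); the equation Y1 = p(nil, Y1) has no finite solution.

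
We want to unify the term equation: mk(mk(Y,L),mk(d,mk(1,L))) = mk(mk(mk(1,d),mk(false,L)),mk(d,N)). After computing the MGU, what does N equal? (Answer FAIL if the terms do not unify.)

Decompose mk/2: mk(Y,L) = mk(mk(1,d),mk(false,L)),  mk(d,mk(1,L)) = mk(d,N).
Decompose mk/2: Y = mk(1,d),  L = mk(false,L).
Bind Y := mk(1,d); no other remaining equation mentions Y.
Occurs check fails: L occurs in mk(false,L); the equation L = mk(false,L) has no finite solution.

FAIL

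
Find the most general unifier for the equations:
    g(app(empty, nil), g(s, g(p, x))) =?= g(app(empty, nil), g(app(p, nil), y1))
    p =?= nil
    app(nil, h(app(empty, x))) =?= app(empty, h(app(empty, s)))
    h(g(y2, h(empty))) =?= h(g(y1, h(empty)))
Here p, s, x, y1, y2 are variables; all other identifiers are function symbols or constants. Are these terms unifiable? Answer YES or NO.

NO

Decompose g/2: app(empty, nil) =?= app(empty, nil),  g(s, g(p, x)) =?= g(app(p, nil), y1).
Delete trivial equation app(empty, nil) =?= app(empty, nil).
Decompose g/2: s =?= app(p, nil),  g(p, x) =?= y1.
Bind s := app(p, nil); substituting into the one remaining equation that mentions s gives: app(nil, h(app(empty, x))) =?= app(empty, h(app(empty, app(p, nil)))).
Bind y1 := g(p, x); substituting into the one remaining equation that mentions y1 gives: h(g(y2, h(empty))) =?= h(g(g(p, x), h(empty))).
Bind p := nil; substituting into the remaining equations gives: app(nil, h(app(empty, x))) =?= app(empty, h(app(empty, app(nil, nil)))),  h(g(y2, h(empty))) =?= h(g(g(nil, x), h(empty))). Substituting into the earlier bindings gives s := app(nil, nil), y1 := g(nil, x).
Decompose app/2: nil =?= empty,  h(app(empty, x)) =?= h(app(empty, app(nil, nil))).
Clash: constants nil and empty differ; no unifier exists.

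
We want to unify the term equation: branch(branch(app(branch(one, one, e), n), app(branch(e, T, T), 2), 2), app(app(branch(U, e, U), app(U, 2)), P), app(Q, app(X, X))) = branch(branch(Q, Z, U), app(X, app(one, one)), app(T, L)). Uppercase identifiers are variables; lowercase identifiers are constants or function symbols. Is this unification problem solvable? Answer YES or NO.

Decompose branch/3: branch(app(branch(one, one, e), n), app(branch(e, T, T), 2), 2) = branch(Q, Z, U),  app(app(branch(U, e, U), app(U, 2)), P) = app(X, app(one, one)),  app(Q, app(X, X)) = app(T, L).
Decompose branch/3: app(branch(one, one, e), n) = Q,  app(branch(e, T, T), 2) = Z,  2 = U.
Bind Q := app(branch(one, one, e), n); substituting into the one remaining equation that mentions Q gives: app(app(branch(one, one, e), n), app(X, X)) = app(T, L).
Bind Z := app(branch(e, T, T), 2); no other remaining equation mentions Z.
Bind U := 2; substituting into the one remaining equation that mentions U gives: app(app(branch(2, e, 2), app(2, 2)), P) = app(X, app(one, one)).
Decompose app/2: app(branch(2, e, 2), app(2, 2)) = X,  P = app(one, one).
Bind X := app(branch(2, e, 2), app(2, 2)); substituting into the one remaining equation that mentions X gives: app(app(branch(one, one, e), n), app(app(branch(2, e, 2), app(2, 2)), app(branch(2, e, 2), app(2, 2)))) = app(T, L).
Bind P := app(one, one); no other remaining equation mentions P.
Decompose app/2: app(branch(one, one, e), n) = T,  app(app(branch(2, e, 2), app(2, 2)), app(branch(2, e, 2), app(2, 2))) = L.
Bind T := app(branch(one, one, e), n); no other remaining equation mentions T. Substituting into the earlier binding gives Z := app(branch(e, app(branch(one, one, e), n), app(branch(one, one, e), n)), 2).
Bind L := app(app(branch(2, e, 2), app(2, 2)), app(branch(2, e, 2), app(2, 2))).
No equations remain and no clash or occurs-check failure arose, so a unifier exists.

YES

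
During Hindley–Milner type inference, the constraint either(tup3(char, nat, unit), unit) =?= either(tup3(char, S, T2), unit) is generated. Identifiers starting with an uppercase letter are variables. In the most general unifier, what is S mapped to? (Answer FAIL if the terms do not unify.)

nat

Decompose either/2: tup3(char, nat, unit) =?= tup3(char, S, T2),  unit =?= unit.
Decompose tup3/3: char =?= char,  nat =?= S,  unit =?= T2.
Delete trivial equation char =?= char.
Bind S := nat; no other remaining equation mentions S.
Bind T2 := unit; no other remaining equation mentions T2.
Delete trivial equation unit =?= unit.
MGU = { S ↦ nat, T2 ↦ unit }, so S ↦ nat.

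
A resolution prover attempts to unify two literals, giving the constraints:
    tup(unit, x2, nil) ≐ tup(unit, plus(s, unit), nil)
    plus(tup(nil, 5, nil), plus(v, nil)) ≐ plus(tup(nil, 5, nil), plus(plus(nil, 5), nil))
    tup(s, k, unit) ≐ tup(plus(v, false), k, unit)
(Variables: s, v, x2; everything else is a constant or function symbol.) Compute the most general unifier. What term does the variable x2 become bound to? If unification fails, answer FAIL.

Decompose tup/3: unit ≐ unit,  x2 ≐ plus(s, unit),  nil ≐ nil.
Delete trivial equation unit ≐ unit.
Bind x2 := plus(s, unit); no other remaining equation mentions x2.
Delete trivial equation nil ≐ nil.
Decompose plus/2: tup(nil, 5, nil) ≐ tup(nil, 5, nil),  plus(v, nil) ≐ plus(plus(nil, 5), nil).
Delete trivial equation tup(nil, 5, nil) ≐ tup(nil, 5, nil).
Decompose plus/2: v ≐ plus(nil, 5),  nil ≐ nil.
Bind v := plus(nil, 5); substituting into the one remaining equation that mentions v gives: tup(s, k, unit) ≐ tup(plus(plus(nil, 5), false), k, unit).
Delete trivial equation nil ≐ nil.
Decompose tup/3: s ≐ plus(plus(nil, 5), false),  k ≐ k,  unit ≐ unit.
Bind s := plus(plus(nil, 5), false); no other remaining equation mentions s. Substituting into the earlier binding gives x2 := plus(plus(plus(nil, 5), false), unit).
Delete trivial equation k ≐ k.
Delete trivial equation unit ≐ unit.
MGU = { x2 ↦ plus(plus(plus(nil, 5), false), unit), v ↦ plus(nil, 5), s ↦ plus(plus(nil, 5), false) }, so x2 ↦ plus(plus(plus(nil, 5), false), unit).

plus(plus(plus(nil, 5), false), unit)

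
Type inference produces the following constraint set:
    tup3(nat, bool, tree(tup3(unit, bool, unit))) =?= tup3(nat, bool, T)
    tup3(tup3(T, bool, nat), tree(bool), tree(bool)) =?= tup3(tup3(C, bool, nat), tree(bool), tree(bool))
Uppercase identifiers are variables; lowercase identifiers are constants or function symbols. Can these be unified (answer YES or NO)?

Decompose tup3/3: nat =?= nat,  bool =?= bool,  tree(tup3(unit, bool, unit)) =?= T.
Delete trivial equation nat =?= nat.
Delete trivial equation bool =?= bool.
Bind T := tree(tup3(unit, bool, unit)); substituting into the remaining equation gives: tup3(tup3(tree(tup3(unit, bool, unit)), bool, nat), tree(bool), tree(bool)) =?= tup3(tup3(C, bool, nat), tree(bool), tree(bool)).
Decompose tup3/3: tup3(tree(tup3(unit, bool, unit)), bool, nat) =?= tup3(C, bool, nat),  tree(bool) =?= tree(bool),  tree(bool) =?= tree(bool).
Decompose tup3/3: tree(tup3(unit, bool, unit)) =?= C,  bool =?= bool,  nat =?= nat.
Bind C := tree(tup3(unit, bool, unit)); no other remaining equation mentions C.
Delete trivial equation bool =?= bool.
Delete trivial equation nat =?= nat.
Delete trivial equation tree(bool) =?= tree(bool).
Delete trivial equation tree(bool) =?= tree(bool).
No equations remain and no clash or occurs-check failure arose, so a unifier exists.

YES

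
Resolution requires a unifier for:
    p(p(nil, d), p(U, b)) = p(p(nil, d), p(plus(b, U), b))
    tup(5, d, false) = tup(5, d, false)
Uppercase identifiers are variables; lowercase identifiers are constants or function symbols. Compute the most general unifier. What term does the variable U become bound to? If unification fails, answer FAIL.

FAIL

Decompose p/2: p(nil, d) = p(nil, d),  p(U, b) = p(plus(b, U), b).
Delete trivial equation p(nil, d) = p(nil, d).
Decompose p/2: U = plus(b, U),  b = b.
Occurs check fails: U occurs in plus(b, U); the equation U = plus(b, U) has no finite solution.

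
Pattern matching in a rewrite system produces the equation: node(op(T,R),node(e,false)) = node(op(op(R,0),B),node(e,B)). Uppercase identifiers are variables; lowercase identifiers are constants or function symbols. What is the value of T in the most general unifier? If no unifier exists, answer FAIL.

op(false,0)

Decompose node/2: op(T,R) = op(op(R,0),B),  node(e,false) = node(e,B).
Decompose op/2: T = op(R,0),  R = B.
Bind T := op(R,0); no other remaining equation mentions T.
Bind R := B; no other remaining equation mentions R. Substituting into the earlier binding gives T := op(B,0).
Decompose node/2: e = e,  false = B.
Delete trivial equation e = e.
Bind B := false. Substituting into the earlier bindings gives T := op(false,0), R := false.
MGU = { T -> op(false,0), R -> false, B -> false }, so T -> op(false,0).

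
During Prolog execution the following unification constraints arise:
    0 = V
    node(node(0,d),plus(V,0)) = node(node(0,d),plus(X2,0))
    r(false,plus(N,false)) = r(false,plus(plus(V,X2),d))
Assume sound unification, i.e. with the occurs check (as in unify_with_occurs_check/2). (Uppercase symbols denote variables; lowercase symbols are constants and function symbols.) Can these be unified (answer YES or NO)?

Bind V := 0; substituting into the remaining equations gives: node(node(0,d),plus(0,0)) = node(node(0,d),plus(X2,0)),  r(false,plus(N,false)) = r(false,plus(plus(0,X2),d)).
Decompose node/2: node(0,d) = node(0,d),  plus(0,0) = plus(X2,0).
Delete trivial equation node(0,d) = node(0,d).
Decompose plus/2: 0 = X2,  0 = 0.
Bind X2 := 0; substituting into the one remaining equation that mentions X2 gives: r(false,plus(N,false)) = r(false,plus(plus(0,0),d)).
Delete trivial equation 0 = 0.
Decompose r/2: false = false,  plus(N,false) = plus(plus(0,0),d).
Delete trivial equation false = false.
Decompose plus/2: N = plus(0,0),  false = d.
Bind N := plus(0,0); no other remaining equation mentions N.
Clash: constants false and d differ; no unifier exists.

NO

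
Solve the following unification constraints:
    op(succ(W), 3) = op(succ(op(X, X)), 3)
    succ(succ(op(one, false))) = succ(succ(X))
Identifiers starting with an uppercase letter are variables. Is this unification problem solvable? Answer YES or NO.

Decompose op/2: succ(W) = succ(op(X, X)),  3 = 3.
Decompose succ/1: W = op(X, X).
Bind W := op(X, X); no other remaining equation mentions W.
Delete trivial equation 3 = 3.
Decompose succ/1: succ(op(one, false)) = succ(X).
Decompose succ/1: op(one, false) = X.
Bind X := op(one, false). Substituting into the earlier binding gives W := op(op(one, false), op(one, false)).
No equations remain and no clash or occurs-check failure arose, so a unifier exists.

YES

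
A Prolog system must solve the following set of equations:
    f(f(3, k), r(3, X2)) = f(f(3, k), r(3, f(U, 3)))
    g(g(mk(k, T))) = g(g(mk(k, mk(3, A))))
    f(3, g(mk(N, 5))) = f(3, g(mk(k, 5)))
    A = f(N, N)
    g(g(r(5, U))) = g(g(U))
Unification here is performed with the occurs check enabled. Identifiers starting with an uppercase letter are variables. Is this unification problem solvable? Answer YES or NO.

NO

Decompose f/2: f(3, k) = f(3, k),  r(3, X2) = r(3, f(U, 3)).
Delete trivial equation f(3, k) = f(3, k).
Decompose r/2: 3 = 3,  X2 = f(U, 3).
Delete trivial equation 3 = 3.
Bind X2 := f(U, 3); no other remaining equation mentions X2.
Decompose g/1: g(mk(k, T)) = g(mk(k, mk(3, A))).
Decompose g/1: mk(k, T) = mk(k, mk(3, A)).
Decompose mk/2: k = k,  T = mk(3, A).
Delete trivial equation k = k.
Bind T := mk(3, A); no other remaining equation mentions T.
Decompose f/2: 3 = 3,  g(mk(N, 5)) = g(mk(k, 5)).
Delete trivial equation 3 = 3.
Decompose g/1: mk(N, 5) = mk(k, 5).
Decompose mk/2: N = k,  5 = 5.
Bind N := k; substituting into the one remaining equation that mentions N gives: A = f(k, k).
Delete trivial equation 5 = 5.
Bind A := f(k, k); no other remaining equation mentions A. Substituting into the earlier binding gives T := mk(3, f(k, k)).
Decompose g/1: g(r(5, U)) = g(U).
Decompose g/1: r(5, U) = U.
Occurs check fails: U occurs in r(5, U); the equation U = r(5, U) has no finite solution.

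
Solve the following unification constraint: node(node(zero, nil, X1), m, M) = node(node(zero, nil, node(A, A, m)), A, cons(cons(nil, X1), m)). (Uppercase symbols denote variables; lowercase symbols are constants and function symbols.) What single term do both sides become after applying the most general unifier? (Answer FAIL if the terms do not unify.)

Decompose node/3: node(zero, nil, X1) = node(zero, nil, node(A, A, m)),  m = A,  M = cons(cons(nil, X1), m).
Decompose node/3: zero = zero,  nil = nil,  X1 = node(A, A, m).
Delete trivial equation zero = zero.
Delete trivial equation nil = nil.
Bind X1 := node(A, A, m); substituting into the one remaining equation that mentions X1 gives: M = cons(cons(nil, node(A, A, m)), m).
Bind A := m; substituting into the remaining equation gives: M = cons(cons(nil, node(m, m, m)), m). Substituting into the earlier binding gives X1 := node(m, m, m).
Bind M := cons(cons(nil, node(m, m, m)), m).
Applying the MGU to either side gives node(node(zero, nil, node(m, m, m)), m, cons(cons(nil, node(m, m, m)), m)).

node(node(zero, nil, node(m, m, m)), m, cons(cons(nil, node(m, m, m)), m))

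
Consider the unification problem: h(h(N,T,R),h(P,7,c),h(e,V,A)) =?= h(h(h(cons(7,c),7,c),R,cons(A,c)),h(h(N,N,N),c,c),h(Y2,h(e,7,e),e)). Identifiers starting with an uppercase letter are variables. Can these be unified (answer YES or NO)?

Decompose h/3: h(N,T,R) =?= h(h(cons(7,c),7,c),R,cons(A,c)),  h(P,7,c) =?= h(h(N,N,N),c,c),  h(e,V,A) =?= h(Y2,h(e,7,e),e).
Decompose h/3: N =?= h(cons(7,c),7,c),  T =?= R,  R =?= cons(A,c).
Bind N := h(cons(7,c),7,c); substituting into the one remaining equation that mentions N gives: h(P,7,c) =?= h(h(h(cons(7,c),7,c),h(cons(7,c),7,c),h(cons(7,c),7,c)),c,c).
Bind T := R; no other remaining equation mentions T.
Bind R := cons(A,c); no other remaining equation mentions R. Substituting into the earlier binding gives T := cons(A,c).
Decompose h/3: P =?= h(h(cons(7,c),7,c),h(cons(7,c),7,c),h(cons(7,c),7,c)),  7 =?= c,  c =?= c.
Bind P := h(h(cons(7,c),7,c),h(cons(7,c),7,c),h(cons(7,c),7,c)); no other remaining equation mentions P.
Clash: constants 7 and c differ; no unifier exists.

NO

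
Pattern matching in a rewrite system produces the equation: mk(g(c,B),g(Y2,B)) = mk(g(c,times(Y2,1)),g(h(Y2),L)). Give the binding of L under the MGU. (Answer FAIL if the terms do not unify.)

Decompose mk/2: g(c,B) = g(c,times(Y2,1)),  g(Y2,B) = g(h(Y2),L).
Decompose g/2: c = c,  B = times(Y2,1).
Delete trivial equation c = c.
Bind B := times(Y2,1); substituting into the remaining equation gives: g(Y2,times(Y2,1)) = g(h(Y2),L).
Decompose g/2: Y2 = h(Y2),  times(Y2,1) = L.
Occurs check fails: Y2 occurs in h(Y2); the equation Y2 = h(Y2) has no finite solution.

FAIL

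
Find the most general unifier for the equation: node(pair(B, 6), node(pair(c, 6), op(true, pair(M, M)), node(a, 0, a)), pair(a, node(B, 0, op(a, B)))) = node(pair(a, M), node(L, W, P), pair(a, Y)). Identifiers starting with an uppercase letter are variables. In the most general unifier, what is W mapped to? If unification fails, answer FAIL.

Decompose node/3: pair(B, 6) = pair(a, M),  node(pair(c, 6), op(true, pair(M, M)), node(a, 0, a)) = node(L, W, P),  pair(a, node(B, 0, op(a, B))) = pair(a, Y).
Decompose pair/2: B = a,  6 = M.
Bind B := a; substituting into the one remaining equation that mentions B gives: pair(a, node(a, 0, op(a, a))) = pair(a, Y).
Bind M := 6; substituting into the one remaining equation that mentions M gives: node(pair(c, 6), op(true, pair(6, 6)), node(a, 0, a)) = node(L, W, P).
Decompose node/3: pair(c, 6) = L,  op(true, pair(6, 6)) = W,  node(a, 0, a) = P.
Bind L := pair(c, 6); no other remaining equation mentions L.
Bind W := op(true, pair(6, 6)); no other remaining equation mentions W.
Bind P := node(a, 0, a); no other remaining equation mentions P.
Decompose pair/2: a = a,  node(a, 0, op(a, a)) = Y.
Delete trivial equation a = a.
Bind Y := node(a, 0, op(a, a)).
MGU = { B ↦ a, M ↦ 6, L ↦ pair(c, 6), W ↦ op(true, pair(6, 6)), P ↦ node(a, 0, a), Y ↦ node(a, 0, op(a, a)) }, so W ↦ op(true, pair(6, 6)).

op(true, pair(6, 6))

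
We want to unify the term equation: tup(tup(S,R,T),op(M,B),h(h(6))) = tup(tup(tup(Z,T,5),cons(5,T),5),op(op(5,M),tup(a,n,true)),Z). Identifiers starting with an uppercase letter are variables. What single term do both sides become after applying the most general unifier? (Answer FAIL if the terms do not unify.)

Decompose tup/3: tup(S,R,T) = tup(tup(Z,T,5),cons(5,T),5),  op(M,B) = op(op(5,M),tup(a,n,true)),  h(h(6)) = Z.
Decompose tup/3: S = tup(Z,T,5),  R = cons(5,T),  T = 5.
Bind S := tup(Z,T,5); no other remaining equation mentions S.
Bind R := cons(5,T); no other remaining equation mentions R.
Bind T := 5; no other remaining equation mentions T. Substituting into the earlier bindings gives S := tup(Z,5,5), R := cons(5,5).
Decompose op/2: M = op(5,M),  B = tup(a,n,true).
Occurs check fails: M occurs in op(5,M); the equation M = op(5,M) has no finite solution.

FAIL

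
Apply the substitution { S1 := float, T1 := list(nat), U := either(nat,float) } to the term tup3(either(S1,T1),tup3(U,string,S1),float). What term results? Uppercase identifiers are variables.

tup3(either(float,list(nat)),tup3(either(nat,float),string,float),float)

Replace each occurrence of S1 with float.
Replace each occurrence of T1 with list(nat).
Replace each occurrence of U with either(nat,float).
Result: tup3(either(float,list(nat)),tup3(either(nat,float),string,float),float).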